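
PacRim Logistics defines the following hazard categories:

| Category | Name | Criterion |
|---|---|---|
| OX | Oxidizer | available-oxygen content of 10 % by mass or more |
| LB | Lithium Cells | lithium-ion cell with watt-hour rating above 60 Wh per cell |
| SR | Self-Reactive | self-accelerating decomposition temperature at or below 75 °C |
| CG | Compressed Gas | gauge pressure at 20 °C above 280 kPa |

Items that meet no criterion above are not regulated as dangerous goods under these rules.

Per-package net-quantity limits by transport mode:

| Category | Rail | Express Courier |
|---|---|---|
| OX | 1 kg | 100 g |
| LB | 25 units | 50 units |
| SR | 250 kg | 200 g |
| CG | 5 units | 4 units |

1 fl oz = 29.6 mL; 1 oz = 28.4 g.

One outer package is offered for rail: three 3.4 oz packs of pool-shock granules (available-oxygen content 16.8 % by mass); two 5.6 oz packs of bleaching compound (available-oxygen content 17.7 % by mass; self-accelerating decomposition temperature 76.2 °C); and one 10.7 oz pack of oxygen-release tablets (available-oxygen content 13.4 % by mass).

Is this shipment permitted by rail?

With available-oxygen content 16.8 % by mass (≥ 10 % by mass), the pool-shock granules fall in Category OX.
Bleaching compound: available-oxygen content 17.7 % by mass ≥ 10 % by mass → Category OX (Oxidizer).
With available-oxygen content 13.4 % by mass (≥ 10 % by mass), the oxygen-release tablets fall in Category OX.
Total Category OX: (three 3.4 oz packs = 289.68 g) + (two 5.6 oz packs = 318.08 g) + (one 10.7 oz pack = 303.88 g) = 911.64 g.
That is within the Category OX rail limit of 1 kg.

Yes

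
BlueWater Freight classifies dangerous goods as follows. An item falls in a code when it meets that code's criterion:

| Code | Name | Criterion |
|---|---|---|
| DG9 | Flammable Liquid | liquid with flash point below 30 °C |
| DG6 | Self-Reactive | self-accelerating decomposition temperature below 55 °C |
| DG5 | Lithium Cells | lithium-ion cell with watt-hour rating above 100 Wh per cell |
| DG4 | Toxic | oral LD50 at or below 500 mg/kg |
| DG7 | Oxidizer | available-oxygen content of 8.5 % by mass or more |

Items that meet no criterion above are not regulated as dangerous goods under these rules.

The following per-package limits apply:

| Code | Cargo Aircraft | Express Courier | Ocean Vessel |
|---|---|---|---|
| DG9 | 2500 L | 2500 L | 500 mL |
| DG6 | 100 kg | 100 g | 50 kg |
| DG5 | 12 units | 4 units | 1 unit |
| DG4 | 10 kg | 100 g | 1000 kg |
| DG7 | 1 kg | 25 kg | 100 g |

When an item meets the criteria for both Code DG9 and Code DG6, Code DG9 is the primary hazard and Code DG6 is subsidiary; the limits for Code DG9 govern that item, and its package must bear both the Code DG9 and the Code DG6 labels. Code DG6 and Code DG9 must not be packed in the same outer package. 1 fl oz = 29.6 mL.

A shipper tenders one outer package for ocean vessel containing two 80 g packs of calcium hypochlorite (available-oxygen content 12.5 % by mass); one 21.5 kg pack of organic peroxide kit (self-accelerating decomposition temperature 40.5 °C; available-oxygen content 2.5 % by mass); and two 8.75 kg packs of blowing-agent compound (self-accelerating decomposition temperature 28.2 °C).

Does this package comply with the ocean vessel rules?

With available-oxygen content 12.5 % by mass (≥ 8.5 % by mass), the calcium hypochlorite falls in Code DG7.
Organic peroxide kit: self-accelerating decomposition temperature 40.5 °C < 55 °C → Code DG6 (Self-Reactive).
Blowing-agent compound: self-accelerating decomposition temperature 28.2 °C < 55 °C → Code DG6 (Self-Reactive).
Total Code DG6: 21.5 kg + (two 8.75 kg packs = 17.5 kg) = 39 kg.
That is within the Code DG6 ocean vessel limit of 50 kg.
Code DG7 quantity: two 80 g packs = 160 g.
160 g exceeds the ocean vessel limit of 100 g for Code DG7.
The segregation rule (Code DG6 with Code DG9) does not apply to Code DG6 with Code DG7.

No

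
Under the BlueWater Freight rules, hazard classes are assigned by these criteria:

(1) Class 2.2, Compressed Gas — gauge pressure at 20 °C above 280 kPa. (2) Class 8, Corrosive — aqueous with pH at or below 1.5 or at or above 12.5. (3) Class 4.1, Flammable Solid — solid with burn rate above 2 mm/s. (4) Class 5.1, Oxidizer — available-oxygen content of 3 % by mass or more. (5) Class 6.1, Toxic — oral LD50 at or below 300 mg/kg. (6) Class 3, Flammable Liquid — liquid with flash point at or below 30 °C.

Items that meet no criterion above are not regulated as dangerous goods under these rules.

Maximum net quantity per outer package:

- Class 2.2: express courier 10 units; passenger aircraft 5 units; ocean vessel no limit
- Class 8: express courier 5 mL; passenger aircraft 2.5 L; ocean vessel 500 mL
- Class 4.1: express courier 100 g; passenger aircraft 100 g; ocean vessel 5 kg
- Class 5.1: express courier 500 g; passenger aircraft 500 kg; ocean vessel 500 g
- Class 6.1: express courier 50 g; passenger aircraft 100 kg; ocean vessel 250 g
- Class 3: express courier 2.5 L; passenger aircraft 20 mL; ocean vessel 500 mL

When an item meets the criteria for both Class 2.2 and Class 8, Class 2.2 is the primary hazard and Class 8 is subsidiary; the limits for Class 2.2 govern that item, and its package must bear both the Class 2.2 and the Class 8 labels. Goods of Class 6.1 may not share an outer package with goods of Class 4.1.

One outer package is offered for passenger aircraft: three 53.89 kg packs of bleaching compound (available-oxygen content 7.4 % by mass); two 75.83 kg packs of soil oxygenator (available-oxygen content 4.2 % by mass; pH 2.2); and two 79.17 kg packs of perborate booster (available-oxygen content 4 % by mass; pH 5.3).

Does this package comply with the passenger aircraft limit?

Yes

Bleaching compound: available-oxygen content 7.4 % by mass ≥ 3 % by mass → Class 5.1 (Oxidizer).
With available-oxygen content 4.2 % by mass (≥ 3 % by mass), the soil oxygenator falls in Class 5.1.
With available-oxygen content 4 % by mass (≥ 3 % by mass), the perborate booster falls in Class 5.1.
Class 5.1 net quantity: (three 53.89 kg packs = 161.67 kg) + (two 75.83 kg packs = 151.66 kg) + (two 79.17 kg packs = 158.34 kg) = 471.67 kg.
471.67 kg ≤ 500 kg (passenger aircraft limit, Class 5.1) — within limit.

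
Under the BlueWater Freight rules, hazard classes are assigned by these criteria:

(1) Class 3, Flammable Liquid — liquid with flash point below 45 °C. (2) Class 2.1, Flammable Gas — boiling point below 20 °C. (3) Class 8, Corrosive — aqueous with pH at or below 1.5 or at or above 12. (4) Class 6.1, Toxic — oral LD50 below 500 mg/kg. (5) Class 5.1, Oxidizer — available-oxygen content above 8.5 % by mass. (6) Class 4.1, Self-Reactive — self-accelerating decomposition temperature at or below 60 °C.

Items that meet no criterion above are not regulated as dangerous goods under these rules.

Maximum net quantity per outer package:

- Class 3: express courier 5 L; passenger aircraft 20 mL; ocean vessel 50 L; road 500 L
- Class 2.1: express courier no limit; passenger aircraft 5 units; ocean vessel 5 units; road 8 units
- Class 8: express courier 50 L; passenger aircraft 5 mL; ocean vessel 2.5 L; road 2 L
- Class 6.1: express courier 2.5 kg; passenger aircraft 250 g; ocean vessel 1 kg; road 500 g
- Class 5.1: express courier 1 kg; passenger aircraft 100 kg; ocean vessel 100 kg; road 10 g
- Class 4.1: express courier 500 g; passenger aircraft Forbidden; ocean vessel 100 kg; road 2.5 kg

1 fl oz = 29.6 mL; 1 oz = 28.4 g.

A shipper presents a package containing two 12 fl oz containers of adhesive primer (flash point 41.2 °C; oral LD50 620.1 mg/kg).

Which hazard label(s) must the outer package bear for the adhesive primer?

With flash point 41.2 °C (< 45 °C), the adhesive primer falls in Class 3.
Only the Class 3 label is required.

Class 3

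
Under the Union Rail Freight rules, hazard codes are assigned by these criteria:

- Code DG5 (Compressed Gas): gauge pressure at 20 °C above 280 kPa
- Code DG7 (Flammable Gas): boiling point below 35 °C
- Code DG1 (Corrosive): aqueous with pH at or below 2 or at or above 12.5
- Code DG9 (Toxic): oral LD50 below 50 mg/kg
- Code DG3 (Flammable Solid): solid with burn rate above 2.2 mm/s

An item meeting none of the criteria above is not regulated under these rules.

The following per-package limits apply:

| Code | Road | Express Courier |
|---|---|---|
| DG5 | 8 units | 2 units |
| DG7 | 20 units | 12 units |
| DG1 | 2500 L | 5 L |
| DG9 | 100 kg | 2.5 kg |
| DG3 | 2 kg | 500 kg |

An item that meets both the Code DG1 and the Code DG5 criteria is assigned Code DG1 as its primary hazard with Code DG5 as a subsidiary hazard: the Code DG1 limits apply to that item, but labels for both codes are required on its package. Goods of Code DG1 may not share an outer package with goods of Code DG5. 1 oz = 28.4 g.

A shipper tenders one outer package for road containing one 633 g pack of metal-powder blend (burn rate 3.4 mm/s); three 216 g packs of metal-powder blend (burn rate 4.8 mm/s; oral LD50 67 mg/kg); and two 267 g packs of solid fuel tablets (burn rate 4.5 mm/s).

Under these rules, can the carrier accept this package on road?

Metal-powder blend: burn rate 3.4 mm/s > 2.2 mm/s → Code DG3 (Flammable Solid).
With burn rate 4.8 mm/s (> 2.2 mm/s), the metal-powder blend falls in Code DG3.
With burn rate 4.5 mm/s (> 2.2 mm/s), the solid fuel tablets fall in Code DG3.
Code DG3 net quantity: 633 g + (three 216 g packs = 648 g) + (two 267 g packs = 534 g) = 1.815 kg.
1.815 kg ≤ 2 kg (road limit, Code DG3) — within limit.

Yes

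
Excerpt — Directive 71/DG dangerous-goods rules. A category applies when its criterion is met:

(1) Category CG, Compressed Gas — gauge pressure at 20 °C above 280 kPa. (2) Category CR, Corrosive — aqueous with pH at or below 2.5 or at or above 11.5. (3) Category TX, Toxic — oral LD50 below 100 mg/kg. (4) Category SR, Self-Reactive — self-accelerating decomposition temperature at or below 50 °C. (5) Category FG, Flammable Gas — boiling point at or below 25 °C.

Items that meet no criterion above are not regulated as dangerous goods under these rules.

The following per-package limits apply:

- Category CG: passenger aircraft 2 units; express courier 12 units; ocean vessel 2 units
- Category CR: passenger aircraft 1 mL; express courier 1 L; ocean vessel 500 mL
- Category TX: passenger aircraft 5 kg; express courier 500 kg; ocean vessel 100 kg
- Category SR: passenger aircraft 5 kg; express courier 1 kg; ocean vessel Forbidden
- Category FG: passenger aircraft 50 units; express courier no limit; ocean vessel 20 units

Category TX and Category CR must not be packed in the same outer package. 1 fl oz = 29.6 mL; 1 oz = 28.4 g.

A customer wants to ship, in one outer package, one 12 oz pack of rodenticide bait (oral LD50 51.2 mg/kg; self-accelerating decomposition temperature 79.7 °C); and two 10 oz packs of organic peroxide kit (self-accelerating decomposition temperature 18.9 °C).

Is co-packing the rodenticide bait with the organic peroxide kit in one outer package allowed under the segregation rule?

The rodenticide bait has oral LD50 51.2 mg/kg, which is < 100 mg/kg, so it is Category TX (Toxic).
Self-accelerating decomposition temperature 18.9 °C meets the Category SR criterion (Self-Reactive), so the organic peroxide kit is Category SR.
No segregation rule bars Category TX with Category SR.

Yes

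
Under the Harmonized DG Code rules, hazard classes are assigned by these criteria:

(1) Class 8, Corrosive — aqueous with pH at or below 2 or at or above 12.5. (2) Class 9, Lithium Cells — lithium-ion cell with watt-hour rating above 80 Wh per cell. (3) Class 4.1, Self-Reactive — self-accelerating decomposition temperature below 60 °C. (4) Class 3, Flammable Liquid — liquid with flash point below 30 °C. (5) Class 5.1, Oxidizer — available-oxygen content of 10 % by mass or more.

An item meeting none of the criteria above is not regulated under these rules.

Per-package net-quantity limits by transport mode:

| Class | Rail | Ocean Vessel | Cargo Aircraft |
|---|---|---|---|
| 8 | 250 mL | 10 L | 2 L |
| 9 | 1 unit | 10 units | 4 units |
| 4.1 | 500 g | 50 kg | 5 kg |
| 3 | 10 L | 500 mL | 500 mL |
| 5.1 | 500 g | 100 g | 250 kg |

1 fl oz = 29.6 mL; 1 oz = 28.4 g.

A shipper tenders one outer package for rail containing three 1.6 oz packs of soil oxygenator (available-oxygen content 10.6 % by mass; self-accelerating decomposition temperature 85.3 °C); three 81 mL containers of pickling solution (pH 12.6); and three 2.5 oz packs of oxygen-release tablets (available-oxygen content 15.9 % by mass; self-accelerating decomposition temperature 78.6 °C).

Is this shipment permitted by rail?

Yes

With available-oxygen content 10.6 % by mass (≥ 10 % by mass), the soil oxygenator falls in Class 5.1.
pH 12.6 meets the Class 8 criterion (Corrosive), so the pickling solution is Class 8.
With available-oxygen content 15.9 % by mass (≥ 10 % by mass), the oxygen-release tablets fall in Class 5.1.
Total Class 5.1: (three 1.6 oz packs = 136.32 g) + (three 2.5 oz packs = 213 g) = 349.32 g.
349.32 g ≤ 500 g (rail limit, Class 5.1) — within limit.
Class 8 quantity: three 81 mL containers = 243 mL.
243 mL is within the rail limit of 250 mL for Class 8.
Every hazard class is within its rail limit and no segregation rule is violated.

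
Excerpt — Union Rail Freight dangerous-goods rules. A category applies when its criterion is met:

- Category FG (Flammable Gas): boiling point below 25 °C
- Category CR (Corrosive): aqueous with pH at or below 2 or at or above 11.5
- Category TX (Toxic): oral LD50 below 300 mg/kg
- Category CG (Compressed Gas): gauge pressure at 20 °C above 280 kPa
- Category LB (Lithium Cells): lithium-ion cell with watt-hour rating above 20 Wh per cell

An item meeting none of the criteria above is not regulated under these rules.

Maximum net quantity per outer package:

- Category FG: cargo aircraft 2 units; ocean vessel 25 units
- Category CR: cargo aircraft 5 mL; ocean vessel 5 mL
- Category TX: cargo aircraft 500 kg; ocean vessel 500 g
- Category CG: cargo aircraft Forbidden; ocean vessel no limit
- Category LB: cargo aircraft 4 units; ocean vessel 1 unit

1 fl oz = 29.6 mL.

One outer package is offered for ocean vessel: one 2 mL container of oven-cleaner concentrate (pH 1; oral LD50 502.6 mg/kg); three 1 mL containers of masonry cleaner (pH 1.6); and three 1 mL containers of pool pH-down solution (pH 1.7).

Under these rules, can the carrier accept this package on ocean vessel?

With pH 1 (≤ 2), the oven-cleaner concentrate falls in Category CR.
The masonry cleaner has pH 1.6, which is ≤ 2, so it is Category CR (Corrosive).
With pH 1.7 (≤ 2), the pool pH-down solution falls in Category CR.
Category CR net quantity: 2 mL + (three 1 mL containers = 3 mL) + (three 1 mL containers = 3 mL) = 8 mL.
8 mL exceeds the ocean vessel limit of 5 mL for Category CR.

No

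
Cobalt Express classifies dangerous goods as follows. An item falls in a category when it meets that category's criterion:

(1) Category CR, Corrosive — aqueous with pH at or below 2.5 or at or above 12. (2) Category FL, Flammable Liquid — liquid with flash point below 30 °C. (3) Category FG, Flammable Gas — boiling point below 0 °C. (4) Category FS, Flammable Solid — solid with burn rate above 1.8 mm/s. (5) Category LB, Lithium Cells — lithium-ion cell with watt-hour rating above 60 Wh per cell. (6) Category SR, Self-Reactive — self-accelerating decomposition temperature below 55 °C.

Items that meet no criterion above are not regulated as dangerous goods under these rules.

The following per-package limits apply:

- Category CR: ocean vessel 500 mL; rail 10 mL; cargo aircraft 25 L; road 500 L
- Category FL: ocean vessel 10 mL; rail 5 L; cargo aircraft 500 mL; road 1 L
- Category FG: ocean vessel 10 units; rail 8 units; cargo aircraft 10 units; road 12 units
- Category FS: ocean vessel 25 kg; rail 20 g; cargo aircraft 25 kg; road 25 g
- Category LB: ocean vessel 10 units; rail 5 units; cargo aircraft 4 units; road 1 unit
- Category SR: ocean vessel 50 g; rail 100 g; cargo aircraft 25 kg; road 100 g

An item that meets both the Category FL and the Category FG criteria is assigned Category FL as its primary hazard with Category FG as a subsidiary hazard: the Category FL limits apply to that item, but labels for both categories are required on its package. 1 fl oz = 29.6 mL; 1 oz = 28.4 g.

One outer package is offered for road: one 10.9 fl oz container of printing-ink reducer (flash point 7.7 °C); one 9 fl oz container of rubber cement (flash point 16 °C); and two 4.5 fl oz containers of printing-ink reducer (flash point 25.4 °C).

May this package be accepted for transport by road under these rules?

Yes

With flash point 7.7 °C (< 30 °C), the printing-ink reducer falls in Category FL.
Flash point 16 °C meets the Category FL criterion (Flammable Liquid), so the rubber cement is Category FL.
Printing-ink reducer: flash point 25.4 °C < 30 °C → Category FL (Flammable Liquid).
Total Category FL: (one 10.9 fl oz container = 322.64 mL) + (one 9 fl oz container = 266.4 mL) + (two 4.5 fl oz containers = 266.4 mL) = 855.44 mL.
That is within the Category FL road limit of 1 L.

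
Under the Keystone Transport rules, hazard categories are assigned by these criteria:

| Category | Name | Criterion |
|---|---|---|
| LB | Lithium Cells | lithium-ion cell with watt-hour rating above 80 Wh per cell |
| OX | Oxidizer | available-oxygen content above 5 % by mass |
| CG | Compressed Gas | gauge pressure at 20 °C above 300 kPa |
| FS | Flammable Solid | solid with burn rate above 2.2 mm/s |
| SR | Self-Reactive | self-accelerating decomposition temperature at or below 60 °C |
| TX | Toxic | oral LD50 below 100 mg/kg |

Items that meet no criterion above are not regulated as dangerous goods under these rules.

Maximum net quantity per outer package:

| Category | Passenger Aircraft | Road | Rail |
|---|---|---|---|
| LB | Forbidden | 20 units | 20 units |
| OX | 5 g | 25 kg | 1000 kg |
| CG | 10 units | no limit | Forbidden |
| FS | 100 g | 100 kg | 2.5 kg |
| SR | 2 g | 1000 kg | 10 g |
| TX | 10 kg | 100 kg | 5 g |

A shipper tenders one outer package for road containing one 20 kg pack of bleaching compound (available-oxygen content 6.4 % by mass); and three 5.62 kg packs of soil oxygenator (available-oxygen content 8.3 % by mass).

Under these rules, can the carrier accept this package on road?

No

Bleaching compound: available-oxygen content 6.4 % by mass > 5 % by mass → Category OX (Oxidizer).
Available-oxygen content 8.3 % by mass meets the Category OX criterion (Oxidizer), so the soil oxygenator is Category OX.
Total Category OX: 20 kg + (three 5.62 kg packs = 16.86 kg) = 36.86 kg.
That exceeds the Category OX road limit of 25 kg.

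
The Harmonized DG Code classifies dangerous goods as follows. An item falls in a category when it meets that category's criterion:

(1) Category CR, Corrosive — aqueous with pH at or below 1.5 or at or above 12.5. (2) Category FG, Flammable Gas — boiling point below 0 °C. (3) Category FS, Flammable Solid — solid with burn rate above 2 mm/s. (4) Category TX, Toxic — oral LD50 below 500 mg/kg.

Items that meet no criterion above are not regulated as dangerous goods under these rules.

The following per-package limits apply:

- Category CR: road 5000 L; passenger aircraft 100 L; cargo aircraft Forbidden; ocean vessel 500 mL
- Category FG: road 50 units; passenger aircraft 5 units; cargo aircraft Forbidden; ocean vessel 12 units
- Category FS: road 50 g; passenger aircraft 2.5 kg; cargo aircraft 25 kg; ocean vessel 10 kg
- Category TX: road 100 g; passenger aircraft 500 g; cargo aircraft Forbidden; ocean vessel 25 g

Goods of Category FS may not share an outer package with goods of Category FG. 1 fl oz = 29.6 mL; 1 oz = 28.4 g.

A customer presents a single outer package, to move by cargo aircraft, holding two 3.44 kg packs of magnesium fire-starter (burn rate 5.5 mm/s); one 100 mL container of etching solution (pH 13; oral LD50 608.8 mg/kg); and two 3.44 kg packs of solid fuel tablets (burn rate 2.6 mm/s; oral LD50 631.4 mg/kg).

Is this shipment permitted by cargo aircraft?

No

Burn rate 5.5 mm/s meets the Category FS criterion (Flammable Solid), so the magnesium fire-starter is Category FS.
Etching solution: pH 13 ≥ 12.5 → Category CR (Corrosive).
The solid fuel tablets have burn rate 2.6 mm/s, which is > 2 mm/s, so they are Category FS (Flammable Solid).
Category FS net quantity: (two 3.44 kg packs = 6.88 kg) + (two 3.44 kg packs = 6.88 kg) = 13.76 kg.
13.76 kg ≤ 25 kg (cargo aircraft limit, Category FS) — within limit.
Category CR quantity: 100 mL.
Category CR is Forbidden by cargo aircraft.
The segregation rule (Category FS with Category FG) does not apply to Category FS with Category CR.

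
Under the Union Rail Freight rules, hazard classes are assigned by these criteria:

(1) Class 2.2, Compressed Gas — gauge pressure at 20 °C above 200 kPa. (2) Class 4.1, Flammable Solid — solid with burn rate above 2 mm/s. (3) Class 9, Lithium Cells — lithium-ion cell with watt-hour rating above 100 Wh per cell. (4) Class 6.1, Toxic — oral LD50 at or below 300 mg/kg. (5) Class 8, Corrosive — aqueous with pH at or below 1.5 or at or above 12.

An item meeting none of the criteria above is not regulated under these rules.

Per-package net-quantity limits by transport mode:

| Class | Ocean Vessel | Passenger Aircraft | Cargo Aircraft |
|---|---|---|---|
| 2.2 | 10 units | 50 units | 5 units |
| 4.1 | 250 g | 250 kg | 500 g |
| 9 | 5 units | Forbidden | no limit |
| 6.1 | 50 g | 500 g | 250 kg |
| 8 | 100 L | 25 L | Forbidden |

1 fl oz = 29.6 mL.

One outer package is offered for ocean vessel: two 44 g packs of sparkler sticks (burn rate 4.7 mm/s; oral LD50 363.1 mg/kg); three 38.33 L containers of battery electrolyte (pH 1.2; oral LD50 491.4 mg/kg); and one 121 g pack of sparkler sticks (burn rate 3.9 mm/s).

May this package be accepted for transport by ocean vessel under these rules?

With burn rate 4.7 mm/s (> 2 mm/s), the sparkler sticks fall in Class 4.1.
pH 1.2 meets the Class 8 criterion (Corrosive), so the battery electrolyte is Class 8.
Sparkler sticks: burn rate 3.9 mm/s > 2 mm/s → Class 4.1 (Flammable Solid).
Class 4.1 net quantity: (two 44 g packs = 88 g) + 121 g = 209 g.
209 g is within the ocean vessel limit of 250 g for Class 4.1.
Class 8 quantity: three 38.33 L containers = 114.99 L.
That exceeds the Class 8 ocean vessel limit of 100 L.

No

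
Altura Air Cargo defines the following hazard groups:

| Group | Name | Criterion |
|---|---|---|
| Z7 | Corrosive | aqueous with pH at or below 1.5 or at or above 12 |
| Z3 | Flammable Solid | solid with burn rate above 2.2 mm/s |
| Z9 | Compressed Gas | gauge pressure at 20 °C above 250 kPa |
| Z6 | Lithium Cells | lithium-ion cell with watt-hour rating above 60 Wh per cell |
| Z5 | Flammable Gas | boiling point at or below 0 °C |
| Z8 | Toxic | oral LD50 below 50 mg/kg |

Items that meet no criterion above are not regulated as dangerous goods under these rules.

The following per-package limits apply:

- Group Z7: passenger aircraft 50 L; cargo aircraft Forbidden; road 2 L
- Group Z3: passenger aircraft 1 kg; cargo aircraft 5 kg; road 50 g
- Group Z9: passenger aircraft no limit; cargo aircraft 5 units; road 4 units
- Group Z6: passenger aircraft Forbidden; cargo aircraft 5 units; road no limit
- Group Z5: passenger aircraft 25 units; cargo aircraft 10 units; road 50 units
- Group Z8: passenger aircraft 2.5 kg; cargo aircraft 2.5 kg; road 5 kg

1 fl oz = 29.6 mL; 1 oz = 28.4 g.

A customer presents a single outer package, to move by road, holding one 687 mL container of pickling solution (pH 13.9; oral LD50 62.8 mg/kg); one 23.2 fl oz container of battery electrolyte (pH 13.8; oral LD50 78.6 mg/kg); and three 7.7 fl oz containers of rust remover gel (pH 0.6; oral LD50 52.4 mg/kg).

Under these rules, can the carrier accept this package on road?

No

Pickling solution: pH 13.9 ≥ 12 → Group Z7 (Corrosive).
With pH 13.8 (≥ 12), the battery electrolyte falls in Group Z7.
The rust remover gel has pH 0.6, which is ≤ 1.5, so it is Group Z7 (Corrosive).
Group Z7 net quantity: 687 mL + (one 23.2 fl oz container = 686.72 mL) + (three 7.7 fl oz containers = 683.76 mL) = 2057.48 mL.
That exceeds the Group Z7 road limit of 2 L.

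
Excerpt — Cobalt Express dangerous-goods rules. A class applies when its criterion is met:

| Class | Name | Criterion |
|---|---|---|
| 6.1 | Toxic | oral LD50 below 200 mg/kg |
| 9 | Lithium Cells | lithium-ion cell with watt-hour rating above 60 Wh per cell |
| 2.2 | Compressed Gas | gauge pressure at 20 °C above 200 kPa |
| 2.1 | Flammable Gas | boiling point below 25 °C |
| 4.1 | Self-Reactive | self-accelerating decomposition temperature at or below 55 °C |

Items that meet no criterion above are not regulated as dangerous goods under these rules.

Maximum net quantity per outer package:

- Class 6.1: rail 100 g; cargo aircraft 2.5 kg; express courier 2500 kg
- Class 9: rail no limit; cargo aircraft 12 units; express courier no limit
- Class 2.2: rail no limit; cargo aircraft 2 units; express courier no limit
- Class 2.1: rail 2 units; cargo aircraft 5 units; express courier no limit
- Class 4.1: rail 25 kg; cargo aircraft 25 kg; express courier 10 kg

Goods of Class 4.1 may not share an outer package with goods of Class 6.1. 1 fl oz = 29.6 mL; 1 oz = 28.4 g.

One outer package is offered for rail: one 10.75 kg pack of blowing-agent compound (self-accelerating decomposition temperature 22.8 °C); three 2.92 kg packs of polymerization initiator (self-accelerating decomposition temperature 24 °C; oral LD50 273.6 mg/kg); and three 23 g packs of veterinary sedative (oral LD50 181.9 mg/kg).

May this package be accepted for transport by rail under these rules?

Self-accelerating decomposition temperature 22.8 °C meets the Class 4.1 criterion (Self-Reactive), so the blowing-agent compound is Class 4.1.
With self-accelerating decomposition temperature 24 °C (≤ 55 °C), the polymerization initiator falls in Class 4.1.
Oral LD50 181.9 mg/kg meets the Class 6.1 criterion (Toxic), so the veterinary sedative is Class 6.1.
Total Class 4.1: 10.75 kg + (three 2.92 kg packs = 8.76 kg) = 19.51 kg.
19.51 kg is within the rail limit of 25 kg for Class 4.1.
Class 6.1 quantity: three 23 g packs = 69 g.
69 g is within the rail limit of 100 g for Class 6.1.
Class 4.1 and Class 6.1 may not share an outer package.

No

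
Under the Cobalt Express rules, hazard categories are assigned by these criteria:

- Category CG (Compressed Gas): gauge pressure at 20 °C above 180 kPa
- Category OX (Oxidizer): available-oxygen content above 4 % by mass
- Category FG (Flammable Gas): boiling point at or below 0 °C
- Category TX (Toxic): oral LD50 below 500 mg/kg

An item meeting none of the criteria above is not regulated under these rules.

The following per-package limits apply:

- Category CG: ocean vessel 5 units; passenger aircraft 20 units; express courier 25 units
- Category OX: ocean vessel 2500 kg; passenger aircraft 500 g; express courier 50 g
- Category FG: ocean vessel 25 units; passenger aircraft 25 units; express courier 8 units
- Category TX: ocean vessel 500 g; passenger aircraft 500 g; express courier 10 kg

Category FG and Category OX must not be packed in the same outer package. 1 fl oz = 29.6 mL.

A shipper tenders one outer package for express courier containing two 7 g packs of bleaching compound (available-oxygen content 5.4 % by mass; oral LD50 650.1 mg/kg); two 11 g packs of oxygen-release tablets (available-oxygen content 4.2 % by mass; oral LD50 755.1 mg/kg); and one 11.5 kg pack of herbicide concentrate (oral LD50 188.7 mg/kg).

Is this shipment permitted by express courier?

The bleaching compound has available-oxygen content 5.4 % by mass, which is > 4 % by mass, so it is Category OX (Oxidizer).
The oxygen-release tablets have available-oxygen content 4.2 % by mass, which is > 4 % by mass, so they are Category OX (Oxidizer).
The herbicide concentrate has oral LD50 188.7 mg/kg, which is < 500 mg/kg, so it is Category TX (Toxic).
Total Category OX: (two 7 g packs = 14 g) + (two 11 g packs = 22 g) = 36 g.
36 g is within the express courier limit of 50 g for Category OX.
Category TX quantity: 11.5 kg.
11.5 kg > 10 kg (express courier limit, Category TX) — over the limit.
The segregation rule (Category FG with Category OX) does not apply to Category OX with Category TX.

No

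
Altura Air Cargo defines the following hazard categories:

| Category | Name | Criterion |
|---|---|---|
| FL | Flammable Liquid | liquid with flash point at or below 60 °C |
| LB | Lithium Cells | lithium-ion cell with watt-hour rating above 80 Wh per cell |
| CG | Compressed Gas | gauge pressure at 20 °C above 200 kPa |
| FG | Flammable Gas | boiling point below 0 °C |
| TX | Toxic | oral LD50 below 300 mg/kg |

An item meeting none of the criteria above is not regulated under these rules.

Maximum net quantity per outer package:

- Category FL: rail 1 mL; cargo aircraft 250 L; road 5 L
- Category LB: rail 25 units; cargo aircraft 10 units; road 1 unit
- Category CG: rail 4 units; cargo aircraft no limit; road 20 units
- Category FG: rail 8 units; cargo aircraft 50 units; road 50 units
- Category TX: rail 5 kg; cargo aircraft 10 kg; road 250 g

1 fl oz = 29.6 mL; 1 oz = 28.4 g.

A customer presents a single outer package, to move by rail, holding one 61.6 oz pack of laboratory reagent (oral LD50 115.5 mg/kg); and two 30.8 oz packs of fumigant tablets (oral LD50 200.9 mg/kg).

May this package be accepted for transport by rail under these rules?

Yes

With oral LD50 115.5 mg/kg (< 300 mg/kg), the laboratory reagent falls in Category TX.
The fumigant tablets have oral LD50 200.9 mg/kg, which is < 300 mg/kg, so they are Category TX (Toxic).
Category TX net quantity: (one 61.6 oz pack = 1749.44 g) + (two 30.8 oz packs = 1749.44 g) = 3498.88 g.
3498.88 g ≤ 5 kg (rail limit, Category TX) — within limit.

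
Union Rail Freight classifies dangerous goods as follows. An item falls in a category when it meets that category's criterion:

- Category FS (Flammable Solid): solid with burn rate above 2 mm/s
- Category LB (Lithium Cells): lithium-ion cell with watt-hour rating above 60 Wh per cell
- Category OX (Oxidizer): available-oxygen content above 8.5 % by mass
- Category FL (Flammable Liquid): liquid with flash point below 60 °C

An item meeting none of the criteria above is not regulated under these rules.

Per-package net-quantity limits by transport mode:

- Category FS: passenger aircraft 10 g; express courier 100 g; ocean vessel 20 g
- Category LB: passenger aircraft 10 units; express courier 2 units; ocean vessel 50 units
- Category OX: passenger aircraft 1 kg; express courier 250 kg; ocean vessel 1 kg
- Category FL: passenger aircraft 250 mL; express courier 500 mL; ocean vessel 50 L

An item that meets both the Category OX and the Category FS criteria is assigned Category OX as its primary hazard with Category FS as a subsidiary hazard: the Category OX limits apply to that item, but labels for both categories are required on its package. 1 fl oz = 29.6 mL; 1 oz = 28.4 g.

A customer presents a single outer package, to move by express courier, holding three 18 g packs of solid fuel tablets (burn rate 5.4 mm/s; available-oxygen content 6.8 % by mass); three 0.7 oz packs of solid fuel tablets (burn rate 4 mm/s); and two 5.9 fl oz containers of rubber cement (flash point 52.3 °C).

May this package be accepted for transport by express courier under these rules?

No

The solid fuel tablets have burn rate 5.4 mm/s, which is > 2 mm/s, so they are Category FS (Flammable Solid).
Solid fuel tablets: burn rate 4 mm/s > 2 mm/s → Category FS (Flammable Solid).
With flash point 52.3 °C (< 60 °C), the rubber cement falls in Category FL.
Category FS net quantity: (three 18 g packs = 54 g) + (three 0.7 oz packs = 59.64 g) = 113.64 g.
That exceeds the Category FS express courier limit of 100 g.
Category FL quantity: two 5.9 fl oz containers = 349.28 mL.
That is within the Category FL express courier limit of 500 mL.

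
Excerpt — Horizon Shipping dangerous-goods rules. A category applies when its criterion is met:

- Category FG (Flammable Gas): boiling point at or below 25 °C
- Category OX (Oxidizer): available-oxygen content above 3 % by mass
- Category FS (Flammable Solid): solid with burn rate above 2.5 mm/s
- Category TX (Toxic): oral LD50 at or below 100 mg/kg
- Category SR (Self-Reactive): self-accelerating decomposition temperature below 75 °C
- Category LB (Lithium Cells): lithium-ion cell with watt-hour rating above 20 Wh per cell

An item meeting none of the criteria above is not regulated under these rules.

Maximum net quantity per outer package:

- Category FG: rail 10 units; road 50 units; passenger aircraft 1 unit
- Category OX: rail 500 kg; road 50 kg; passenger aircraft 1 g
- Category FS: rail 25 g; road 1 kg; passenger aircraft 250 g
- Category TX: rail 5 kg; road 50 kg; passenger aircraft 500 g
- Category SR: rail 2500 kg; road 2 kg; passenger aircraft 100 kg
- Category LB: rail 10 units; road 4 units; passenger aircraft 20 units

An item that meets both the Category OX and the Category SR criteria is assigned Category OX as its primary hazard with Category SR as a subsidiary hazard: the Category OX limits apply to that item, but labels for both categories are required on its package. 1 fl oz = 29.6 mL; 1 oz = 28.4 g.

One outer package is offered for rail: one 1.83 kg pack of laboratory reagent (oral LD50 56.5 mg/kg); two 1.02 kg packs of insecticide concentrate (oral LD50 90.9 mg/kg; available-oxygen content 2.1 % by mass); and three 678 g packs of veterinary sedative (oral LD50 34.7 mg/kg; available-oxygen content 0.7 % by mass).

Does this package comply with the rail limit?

No

The laboratory reagent has oral LD50 56.5 mg/kg, which is ≤ 100 mg/kg, so it is Category TX (Toxic).
Insecticide concentrate: oral LD50 90.9 mg/kg ≤ 100 mg/kg → Category TX (Toxic).
Oral LD50 34.7 mg/kg meets the Category TX criterion (Toxic), so the veterinary sedative is Category TX.
Total Category TX: 1.83 kg + (two 1.02 kg packs = 2.04 kg) + (three 678 g packs = 2.034 kg) = 5.904 kg.
5.904 kg exceeds the rail limit of 5 kg for Category TX.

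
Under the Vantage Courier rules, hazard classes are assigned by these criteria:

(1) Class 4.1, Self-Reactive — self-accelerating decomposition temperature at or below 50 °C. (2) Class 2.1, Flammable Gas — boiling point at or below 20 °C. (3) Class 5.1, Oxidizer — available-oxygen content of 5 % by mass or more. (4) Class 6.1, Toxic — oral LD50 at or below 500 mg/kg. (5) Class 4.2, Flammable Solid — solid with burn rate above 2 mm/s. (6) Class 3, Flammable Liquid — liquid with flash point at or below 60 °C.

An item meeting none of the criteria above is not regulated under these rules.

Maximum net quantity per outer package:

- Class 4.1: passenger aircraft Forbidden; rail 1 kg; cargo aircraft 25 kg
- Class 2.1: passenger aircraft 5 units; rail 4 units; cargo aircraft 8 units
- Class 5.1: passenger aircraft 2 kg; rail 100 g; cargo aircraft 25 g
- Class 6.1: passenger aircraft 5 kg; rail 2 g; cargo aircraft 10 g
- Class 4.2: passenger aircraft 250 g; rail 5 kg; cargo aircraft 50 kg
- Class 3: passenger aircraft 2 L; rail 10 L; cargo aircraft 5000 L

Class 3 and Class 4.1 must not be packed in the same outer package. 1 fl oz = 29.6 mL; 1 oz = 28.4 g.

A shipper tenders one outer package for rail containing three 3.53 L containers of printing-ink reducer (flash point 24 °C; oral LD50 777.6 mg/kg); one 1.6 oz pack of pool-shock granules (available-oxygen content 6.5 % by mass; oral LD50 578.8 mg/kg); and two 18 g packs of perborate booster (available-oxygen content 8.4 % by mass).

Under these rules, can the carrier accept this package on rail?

The printing-ink reducer has flash point 24 °C, which is ≤ 60 °C, so it is Class 3 (Flammable Liquid).
Pool-shock granules: available-oxygen content 6.5 % by mass ≥ 5 % by mass → Class 5.1 (Oxidizer).
The perborate booster has available-oxygen content 8.4 % by mass, which is ≥ 5 % by mass, so it is Class 5.1 (Oxidizer).
Total Class 5.1: (one 1.6 oz pack = 45.44 g) + (two 18 g packs = 36 g) = 81.44 g.
That is within the Class 5.1 rail limit of 100 g.
Class 3 quantity: three 3.53 L containers = 10.59 L.
10.59 L > 10 L (rail limit, Class 3) — over the limit.
The segregation rule (Class 3 with Class 4.1) does not apply to Class 5.1 with Class 3.

No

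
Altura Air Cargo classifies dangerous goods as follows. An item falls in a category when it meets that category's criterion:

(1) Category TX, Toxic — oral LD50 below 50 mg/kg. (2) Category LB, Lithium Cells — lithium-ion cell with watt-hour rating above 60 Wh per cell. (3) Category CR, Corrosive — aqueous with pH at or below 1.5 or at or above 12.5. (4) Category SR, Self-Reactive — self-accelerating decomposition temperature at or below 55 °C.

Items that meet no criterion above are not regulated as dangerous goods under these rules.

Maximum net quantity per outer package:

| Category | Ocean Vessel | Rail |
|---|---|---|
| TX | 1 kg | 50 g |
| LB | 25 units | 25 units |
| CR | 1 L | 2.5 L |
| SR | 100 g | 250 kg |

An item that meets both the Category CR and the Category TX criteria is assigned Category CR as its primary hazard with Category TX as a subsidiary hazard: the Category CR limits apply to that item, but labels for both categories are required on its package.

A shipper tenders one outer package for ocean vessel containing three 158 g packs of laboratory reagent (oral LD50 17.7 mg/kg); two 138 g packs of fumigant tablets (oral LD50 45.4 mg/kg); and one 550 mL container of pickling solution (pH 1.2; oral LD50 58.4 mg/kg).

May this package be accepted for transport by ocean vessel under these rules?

The laboratory reagent has oral LD50 17.7 mg/kg, which is < 50 mg/kg, so it is Category TX (Toxic).
With oral LD50 45.4 mg/kg (< 50 mg/kg), the fumigant tablets fall in Category TX.
pH 1.2 meets the Category CR criterion (Corrosive), so the pickling solution is Category CR.
Total Category TX: (three 158 g packs = 474 g) + (two 138 g packs = 276 g) = 750 g.
That is within the Category TX ocean vessel limit of 1 kg.
Category CR quantity: 550 mL.
550 mL is within the ocean vessel limit of 1 L for Category CR.
Every hazard category is within its ocean vessel limit and no segregation rule is violated.

Yes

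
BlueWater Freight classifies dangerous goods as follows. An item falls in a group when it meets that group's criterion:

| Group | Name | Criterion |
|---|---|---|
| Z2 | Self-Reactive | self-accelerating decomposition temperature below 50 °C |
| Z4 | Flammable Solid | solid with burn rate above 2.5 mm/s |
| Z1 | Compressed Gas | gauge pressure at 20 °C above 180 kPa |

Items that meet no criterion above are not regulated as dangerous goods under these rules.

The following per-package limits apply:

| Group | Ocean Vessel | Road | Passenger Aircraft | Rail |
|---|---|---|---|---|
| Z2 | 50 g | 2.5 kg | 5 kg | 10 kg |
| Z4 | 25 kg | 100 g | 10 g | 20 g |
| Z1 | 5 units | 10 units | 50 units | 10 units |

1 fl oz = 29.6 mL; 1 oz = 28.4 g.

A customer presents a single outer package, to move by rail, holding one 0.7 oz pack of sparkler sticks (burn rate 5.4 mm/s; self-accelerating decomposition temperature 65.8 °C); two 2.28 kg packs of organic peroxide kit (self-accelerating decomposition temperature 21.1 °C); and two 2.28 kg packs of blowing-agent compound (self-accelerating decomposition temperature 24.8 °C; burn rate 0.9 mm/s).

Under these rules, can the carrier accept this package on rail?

Yes

With burn rate 5.4 mm/s (> 2.5 mm/s), the sparkler sticks fall in Group Z4.
Organic peroxide kit: self-accelerating decomposition temperature 21.1 °C < 50 °C → Group Z2 (Self-Reactive).
With self-accelerating decomposition temperature 24.8 °C (< 50 °C), the blowing-agent compound falls in Group Z2.
Total Group Z2: (two 2.28 kg packs = 4.56 kg) + (two 2.28 kg packs = 4.56 kg) = 9.12 kg.
9.12 kg is within the rail limit of 10 kg for Group Z2.
Group Z4 quantity: one 0.7 oz pack = 19.88 g.
19.88 g ≤ 20 g (rail limit, Group Z4) — within limit.
Every hazard group is within its rail limit and no segregation rule is violated.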